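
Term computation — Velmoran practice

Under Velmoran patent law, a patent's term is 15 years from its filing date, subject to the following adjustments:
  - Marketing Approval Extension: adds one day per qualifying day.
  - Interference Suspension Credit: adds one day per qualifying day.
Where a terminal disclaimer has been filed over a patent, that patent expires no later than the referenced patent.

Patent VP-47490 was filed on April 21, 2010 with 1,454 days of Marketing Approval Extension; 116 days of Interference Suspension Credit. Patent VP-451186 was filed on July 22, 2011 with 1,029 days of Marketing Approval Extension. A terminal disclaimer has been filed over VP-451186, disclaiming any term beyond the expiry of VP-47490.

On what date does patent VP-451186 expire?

2029-05-16

Natural term of VP-451186:
  Base: filing + 15 years → 22 July 2026.
  Marketing Approval Extension: +1029 days → 16 May 2029.
Expiry of referenced patent VP-47490:
  Base: filing + 15 years → 21 April 2025.
  Marketing Approval Extension: +1454 days → 14 April 2029.
  Interference Suspension Credit: +116 days → 8 August 2029.
Terminal disclaimer: VP-451186 expires on the earlier of 16 May 2029 and 8 August 2029.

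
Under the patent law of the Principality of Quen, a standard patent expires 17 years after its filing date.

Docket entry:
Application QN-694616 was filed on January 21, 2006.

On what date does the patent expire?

Filing date + 17 years → 21 January 2023.

January 21, 2023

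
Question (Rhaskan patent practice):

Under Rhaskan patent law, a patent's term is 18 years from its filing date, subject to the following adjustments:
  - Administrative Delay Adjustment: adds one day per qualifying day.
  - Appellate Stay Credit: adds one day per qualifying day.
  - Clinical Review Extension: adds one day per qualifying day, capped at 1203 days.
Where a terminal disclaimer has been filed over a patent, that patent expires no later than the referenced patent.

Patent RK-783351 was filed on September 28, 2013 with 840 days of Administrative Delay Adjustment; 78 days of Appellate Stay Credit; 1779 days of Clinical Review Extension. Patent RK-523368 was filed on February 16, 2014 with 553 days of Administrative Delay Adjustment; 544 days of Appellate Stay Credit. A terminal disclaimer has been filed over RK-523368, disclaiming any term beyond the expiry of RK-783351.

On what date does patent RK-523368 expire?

Natural term of RK-523368:
  Base: filing + 18 years → 16 February 2032.
  Administrative Delay Adjustment: +553 days → 22 August 2033.
  Appellate Stay Credit: +544 days → 17 February 2035.
Expiry of referenced patent RK-783351:
  Base: filing + 18 years → 28 September 2031.
  Administrative Delay Adjustment: +840 days → 15 January 2034.
  Appellate Stay Credit: +78 days → 3 April 2034.
  Clinical Review Extension: 1779 days claimed exceeds the 1203-day cap, so +1203 days → 19 July 2037.
Terminal disclaimer: RK-523368 expires on the earlier of 17 February 2035 and 19 July 2037.

February 17, 2035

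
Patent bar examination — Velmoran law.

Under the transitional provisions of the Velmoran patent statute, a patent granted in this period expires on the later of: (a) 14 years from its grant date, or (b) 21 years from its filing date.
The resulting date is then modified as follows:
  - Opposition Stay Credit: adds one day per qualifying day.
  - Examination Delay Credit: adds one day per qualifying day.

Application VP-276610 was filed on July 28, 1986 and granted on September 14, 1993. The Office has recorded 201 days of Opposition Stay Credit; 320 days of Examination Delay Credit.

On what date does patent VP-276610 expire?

(a) grant + 14 years → 14 September 2007.
(b) filing + 21 years → 28 July 2007.
Later of the two: 14 September 2007.
Opposition Stay Credit: +201 days → 2 April 2008.
Examination Delay Credit: +320 days → 16 February 2009.

February 16, 2009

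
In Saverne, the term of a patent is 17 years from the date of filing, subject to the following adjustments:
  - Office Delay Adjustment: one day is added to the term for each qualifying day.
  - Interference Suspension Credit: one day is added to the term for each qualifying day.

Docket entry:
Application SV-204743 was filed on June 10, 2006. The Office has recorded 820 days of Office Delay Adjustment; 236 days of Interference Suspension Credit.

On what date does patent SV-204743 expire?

May 1, 2026

Base term: filing date + 17 years → 10 June 2023.
Office Delay Adjustment: +820 days → 7 September 2025.
Interference Suspension Credit: +236 days → 1 May 2026.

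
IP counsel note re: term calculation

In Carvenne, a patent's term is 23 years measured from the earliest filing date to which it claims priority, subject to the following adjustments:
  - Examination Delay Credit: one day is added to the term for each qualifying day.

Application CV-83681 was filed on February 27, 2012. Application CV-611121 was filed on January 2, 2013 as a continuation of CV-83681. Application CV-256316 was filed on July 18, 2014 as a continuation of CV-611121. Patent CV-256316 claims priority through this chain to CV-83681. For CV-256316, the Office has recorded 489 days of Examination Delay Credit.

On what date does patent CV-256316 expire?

Earliest priority filing: 27 February 2012.
Base term: 27 February 2012 + 23 years → 27 February 2035.
Examination Delay Credit: +489 days → 30 June 2036.

June 30, 2036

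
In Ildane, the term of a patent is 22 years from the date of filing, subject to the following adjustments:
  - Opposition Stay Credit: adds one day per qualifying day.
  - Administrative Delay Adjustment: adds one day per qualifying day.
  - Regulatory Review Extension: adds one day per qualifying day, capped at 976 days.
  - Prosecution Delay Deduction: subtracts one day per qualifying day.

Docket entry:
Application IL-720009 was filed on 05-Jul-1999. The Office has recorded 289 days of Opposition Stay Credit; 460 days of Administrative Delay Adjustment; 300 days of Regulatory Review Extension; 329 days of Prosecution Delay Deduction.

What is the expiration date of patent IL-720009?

2023-06-25

Base term: filing date + 22 years → 5 July 2021.
Opposition Stay Credit: +289 days → 20 April 2022.
Administrative Delay Adjustment: +460 days → 24 July 2023.
Regulatory Review Extension: 300 days (within the 976-day cap) → +300 days → 19 May 2024.
Prosecution Delay Deduction: −329 days → 25 June 2023.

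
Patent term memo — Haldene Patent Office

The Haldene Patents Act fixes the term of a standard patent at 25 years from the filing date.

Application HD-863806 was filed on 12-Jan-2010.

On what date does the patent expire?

Filing date + 25 years → 12 January 2035.

January 12, 2035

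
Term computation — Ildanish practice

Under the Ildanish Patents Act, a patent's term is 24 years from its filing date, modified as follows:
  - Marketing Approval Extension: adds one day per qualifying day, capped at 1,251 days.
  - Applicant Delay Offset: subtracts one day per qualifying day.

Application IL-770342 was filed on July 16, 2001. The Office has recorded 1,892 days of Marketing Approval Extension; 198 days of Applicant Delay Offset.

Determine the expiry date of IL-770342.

Base term: filing date + 24 years → 16 July 2025.
Marketing Approval Extension: 1892 days claimed exceeds the 1251-day cap, so +1251 days → 18 December 2028.
Applicant Delay Offset: −198 days → 3 June 2028.

2028-06-03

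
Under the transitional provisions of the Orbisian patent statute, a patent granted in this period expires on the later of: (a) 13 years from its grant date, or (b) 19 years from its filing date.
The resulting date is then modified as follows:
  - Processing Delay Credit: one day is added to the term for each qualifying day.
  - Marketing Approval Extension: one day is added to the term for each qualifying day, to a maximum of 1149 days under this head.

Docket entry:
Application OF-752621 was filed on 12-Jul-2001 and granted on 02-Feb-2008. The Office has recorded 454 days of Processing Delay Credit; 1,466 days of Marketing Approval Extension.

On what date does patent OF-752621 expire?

2025-06-24

(a) grant + 13 years → 2 February 2021.
(b) filing + 19 years → 12 July 2020.
Later of the two: 2 February 2021.
Processing Delay Credit: +454 days → 2 May 2022.
Marketing Approval Extension: 1466 days claimed exceeds the 1149-day cap, so +1149 days → 24 June 2025.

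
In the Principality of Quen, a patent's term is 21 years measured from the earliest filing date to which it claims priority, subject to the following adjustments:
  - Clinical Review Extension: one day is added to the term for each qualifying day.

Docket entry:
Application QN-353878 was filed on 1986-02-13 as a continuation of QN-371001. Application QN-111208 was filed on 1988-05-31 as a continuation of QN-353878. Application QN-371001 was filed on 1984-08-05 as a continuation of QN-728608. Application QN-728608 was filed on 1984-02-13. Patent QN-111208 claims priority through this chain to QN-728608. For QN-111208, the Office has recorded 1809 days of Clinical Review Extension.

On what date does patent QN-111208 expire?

2010-01-27

Earliest priority filing: 13 February 1984.
Base term: 13 February 1984 + 21 years → 13 February 2005.
Clinical Review Extension: +1809 days → 27 January 2010.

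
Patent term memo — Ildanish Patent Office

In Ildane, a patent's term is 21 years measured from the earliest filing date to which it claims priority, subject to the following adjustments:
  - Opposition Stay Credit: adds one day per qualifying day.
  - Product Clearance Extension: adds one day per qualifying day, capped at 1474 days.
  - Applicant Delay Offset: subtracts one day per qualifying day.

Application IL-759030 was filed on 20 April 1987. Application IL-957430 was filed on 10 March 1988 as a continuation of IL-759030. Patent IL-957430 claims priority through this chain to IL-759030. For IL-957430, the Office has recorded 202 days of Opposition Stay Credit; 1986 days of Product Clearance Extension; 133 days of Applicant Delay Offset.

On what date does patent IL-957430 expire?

July 11, 2012

Earliest priority filing: 20 April 1987.
Base term: 20 April 1987 + 21 years → 20 April 2008.
Opposition Stay Credit: +202 days → 8 November 2008.
Product Clearance Extension: 1986 days claimed exceeds the 1474-day cap, so +1474 days → 21 November 2012.
Applicant Delay Offset: −133 days → 11 July 2012.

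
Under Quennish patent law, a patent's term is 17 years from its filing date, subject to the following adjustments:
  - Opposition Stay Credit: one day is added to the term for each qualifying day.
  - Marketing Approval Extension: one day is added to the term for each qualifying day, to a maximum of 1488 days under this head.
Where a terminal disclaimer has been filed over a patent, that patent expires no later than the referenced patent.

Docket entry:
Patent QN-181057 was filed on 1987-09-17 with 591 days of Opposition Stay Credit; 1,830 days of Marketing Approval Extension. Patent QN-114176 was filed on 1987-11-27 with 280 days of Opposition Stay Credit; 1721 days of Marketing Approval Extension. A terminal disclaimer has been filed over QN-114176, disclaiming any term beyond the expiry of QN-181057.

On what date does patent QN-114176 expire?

September 30, 2009

Natural term of QN-114176:
  Base: filing + 17 years → 27 November 2004.
  Opposition Stay Credit: +280 days → 3 September 2005.
  Marketing Approval Extension: 1721 days claimed exceeds the 1488-day cap, so +1488 days → 30 September 2009.
Expiry of referenced patent QN-181057:
  Base: filing + 17 years → 17 September 2004.
  Opposition Stay Credit: +591 days → 1 May 2006.
  Marketing Approval Extension: 1830 days claimed exceeds the 1488-day cap, so +1488 days → 28 May 2010.
Terminal disclaimer: QN-114176 expires on the earlier of 30 September 2009 and 28 May 2010.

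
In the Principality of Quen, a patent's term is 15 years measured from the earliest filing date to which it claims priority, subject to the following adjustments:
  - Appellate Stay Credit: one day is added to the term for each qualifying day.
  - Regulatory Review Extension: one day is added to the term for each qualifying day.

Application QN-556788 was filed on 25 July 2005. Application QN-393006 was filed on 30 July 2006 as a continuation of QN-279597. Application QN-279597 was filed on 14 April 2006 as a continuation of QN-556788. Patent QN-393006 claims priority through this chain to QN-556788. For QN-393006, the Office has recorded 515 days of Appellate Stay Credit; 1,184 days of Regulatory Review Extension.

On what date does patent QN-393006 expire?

2025-03-20

Earliest priority filing: 25 July 2005.
Base term: 25 July 2005 + 15 years → 25 July 2020.
Appellate Stay Credit: +515 days → 22 December 2021.
Regulatory Review Extension: +1184 days → 20 March 2025.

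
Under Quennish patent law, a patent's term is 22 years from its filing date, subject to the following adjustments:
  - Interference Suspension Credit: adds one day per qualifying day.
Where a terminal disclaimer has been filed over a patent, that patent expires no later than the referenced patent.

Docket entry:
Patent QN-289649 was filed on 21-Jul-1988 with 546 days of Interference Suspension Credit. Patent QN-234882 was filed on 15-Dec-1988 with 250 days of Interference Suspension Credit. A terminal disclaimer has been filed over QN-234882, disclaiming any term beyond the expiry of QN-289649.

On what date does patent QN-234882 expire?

2011-08-22

Natural term of QN-234882:
  Base: filing + 22 years → 15 December 2010.
  Interference Suspension Credit: +250 days → 22 August 2011.
Expiry of referenced patent QN-289649:
  Base: filing + 22 years → 21 July 2010.
  Interference Suspension Credit: +546 days → 18 January 2012.
Terminal disclaimer: QN-234882 expires on the earlier of 22 August 2011 and 18 January 2012.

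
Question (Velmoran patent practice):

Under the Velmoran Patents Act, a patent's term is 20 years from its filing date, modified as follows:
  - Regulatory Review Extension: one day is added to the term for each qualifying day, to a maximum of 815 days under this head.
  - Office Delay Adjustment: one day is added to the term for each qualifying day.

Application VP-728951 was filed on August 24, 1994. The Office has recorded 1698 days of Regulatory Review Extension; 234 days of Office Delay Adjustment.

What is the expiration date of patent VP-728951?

Base term: filing date + 20 years → 24 August 2014.
Regulatory Review Extension: 1698 days claimed exceeds the 815-day cap, so +815 days → 16 November 2016.
Office Delay Adjustment: +234 days → 8 July 2017.

July 8, 2017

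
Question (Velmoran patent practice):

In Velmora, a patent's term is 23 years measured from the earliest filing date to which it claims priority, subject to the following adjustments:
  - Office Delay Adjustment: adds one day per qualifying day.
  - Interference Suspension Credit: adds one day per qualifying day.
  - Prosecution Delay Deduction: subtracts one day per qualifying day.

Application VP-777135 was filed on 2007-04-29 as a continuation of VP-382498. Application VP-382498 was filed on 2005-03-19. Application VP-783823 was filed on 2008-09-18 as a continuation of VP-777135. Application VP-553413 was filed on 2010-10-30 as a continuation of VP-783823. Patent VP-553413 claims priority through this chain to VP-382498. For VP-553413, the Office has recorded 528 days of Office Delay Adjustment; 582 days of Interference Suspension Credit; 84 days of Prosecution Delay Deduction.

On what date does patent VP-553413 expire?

January 9, 2031

Earliest priority filing: 19 March 2005.
Base term: 19 March 2005 + 23 years → 19 March 2028.
Office Delay Adjustment: +528 days → 29 August 2029.
Interference Suspension Credit: +582 days → 3 April 2031.
Prosecution Delay Deduction: −84 days → 9 January 2031.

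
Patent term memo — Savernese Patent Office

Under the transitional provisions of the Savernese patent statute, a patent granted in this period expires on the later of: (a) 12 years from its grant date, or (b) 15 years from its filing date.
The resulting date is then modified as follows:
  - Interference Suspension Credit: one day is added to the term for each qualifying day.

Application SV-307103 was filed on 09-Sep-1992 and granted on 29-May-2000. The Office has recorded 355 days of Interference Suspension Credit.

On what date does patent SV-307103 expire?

(a) grant + 12 years → 29 May 2012.
(b) filing + 15 years → 9 September 2007.
Later of the two: 29 May 2012.
Interference Suspension Credit: +355 days → 19 May 2013.

2013-05-19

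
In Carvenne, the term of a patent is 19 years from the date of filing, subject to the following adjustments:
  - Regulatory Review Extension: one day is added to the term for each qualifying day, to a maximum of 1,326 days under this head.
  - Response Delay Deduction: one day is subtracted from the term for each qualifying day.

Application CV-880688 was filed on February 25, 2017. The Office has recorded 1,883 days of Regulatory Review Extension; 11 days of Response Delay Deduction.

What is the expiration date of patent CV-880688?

Base term: filing date + 19 years → 25 February 2036.
Regulatory Review Extension: 1883 days claimed exceeds the 1326-day cap, so +1326 days → 13 October 2039.
Response Delay Deduction: −11 days → 2 October 2039.

2039-10-02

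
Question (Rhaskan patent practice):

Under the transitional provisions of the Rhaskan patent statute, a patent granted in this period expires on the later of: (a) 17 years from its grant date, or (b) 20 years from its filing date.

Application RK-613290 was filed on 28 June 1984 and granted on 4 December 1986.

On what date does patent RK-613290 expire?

(a) grant + 17 years → 4 December 2003.
(b) filing + 20 years → 28 June 2004.
Later of the two: 28 June 2004.

June 28, 2004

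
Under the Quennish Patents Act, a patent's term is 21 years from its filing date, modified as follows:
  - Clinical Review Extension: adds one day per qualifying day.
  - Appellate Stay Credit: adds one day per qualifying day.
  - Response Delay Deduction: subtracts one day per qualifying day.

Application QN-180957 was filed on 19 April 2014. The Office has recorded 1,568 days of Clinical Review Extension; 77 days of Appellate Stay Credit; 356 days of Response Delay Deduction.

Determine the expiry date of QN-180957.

Base term: filing date + 21 years → 19 April 2035.
Clinical Review Extension: +1568 days → 4 August 2039.
Appellate Stay Credit: +77 days → 20 October 2039.
Response Delay Deduction: −356 days → 29 October 2038.

October 29, 2038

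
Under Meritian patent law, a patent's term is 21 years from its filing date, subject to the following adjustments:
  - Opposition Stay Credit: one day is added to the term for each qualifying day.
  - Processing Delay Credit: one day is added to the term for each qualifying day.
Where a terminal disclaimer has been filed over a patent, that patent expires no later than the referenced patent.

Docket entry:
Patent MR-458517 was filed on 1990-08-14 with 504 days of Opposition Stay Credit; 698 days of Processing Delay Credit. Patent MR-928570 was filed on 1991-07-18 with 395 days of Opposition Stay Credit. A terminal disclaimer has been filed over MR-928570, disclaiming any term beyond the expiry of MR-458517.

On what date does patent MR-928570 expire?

Natural term of MR-928570:
  Base: filing + 21 years → 18 July 2012.
  Opposition Stay Credit: +395 days → 17 August 2013.
Expiry of referenced patent MR-458517:
  Base: filing + 21 years → 14 August 2011.
  Opposition Stay Credit: +504 days → 30 December 2012.
  Processing Delay Credit: +698 days → 28 November 2014.
Terminal disclaimer: MR-928570 expires on the earlier of 17 August 2013 and 28 November 2014.

August 17, 2013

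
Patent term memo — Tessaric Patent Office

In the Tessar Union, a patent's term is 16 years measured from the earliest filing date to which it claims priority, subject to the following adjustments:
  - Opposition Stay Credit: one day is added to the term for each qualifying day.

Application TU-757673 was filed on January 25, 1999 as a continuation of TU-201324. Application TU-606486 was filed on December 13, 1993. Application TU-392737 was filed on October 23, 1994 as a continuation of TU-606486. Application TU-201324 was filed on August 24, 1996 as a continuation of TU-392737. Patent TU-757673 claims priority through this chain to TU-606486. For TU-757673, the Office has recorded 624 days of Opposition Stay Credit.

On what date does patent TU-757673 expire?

Earliest priority filing: 13 December 1993.
Base term: 13 December 1993 + 16 years → 13 December 2009.
Opposition Stay Credit: +624 days → 29 August 2011.

2011-08-29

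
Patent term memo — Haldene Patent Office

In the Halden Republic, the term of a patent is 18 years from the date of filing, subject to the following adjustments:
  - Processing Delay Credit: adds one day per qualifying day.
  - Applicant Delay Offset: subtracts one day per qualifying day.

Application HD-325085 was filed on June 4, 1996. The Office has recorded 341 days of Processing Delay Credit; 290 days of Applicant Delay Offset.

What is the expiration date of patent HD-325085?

2014-07-25

Base term: filing date + 18 years → 4 June 2014.
Processing Delay Credit: +341 days → 11 May 2015.
Applicant Delay Offset: −290 days → 25 July 2014.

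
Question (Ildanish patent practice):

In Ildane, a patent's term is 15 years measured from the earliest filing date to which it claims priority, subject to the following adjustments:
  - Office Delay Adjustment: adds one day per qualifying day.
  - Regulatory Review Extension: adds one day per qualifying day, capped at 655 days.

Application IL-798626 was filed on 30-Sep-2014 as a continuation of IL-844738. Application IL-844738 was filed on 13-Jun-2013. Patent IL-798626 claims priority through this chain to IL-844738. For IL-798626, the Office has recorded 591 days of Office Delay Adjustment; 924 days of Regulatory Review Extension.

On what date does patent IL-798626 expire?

Earliest priority filing: 13 June 2013.
Base term: 13 June 2013 + 15 years → 13 June 2028.
Office Delay Adjustment: +591 days → 25 January 2030.
Regulatory Review Extension: 924 days claimed exceeds the 655-day cap, so +655 days → 11 November 2031.

2031-11-11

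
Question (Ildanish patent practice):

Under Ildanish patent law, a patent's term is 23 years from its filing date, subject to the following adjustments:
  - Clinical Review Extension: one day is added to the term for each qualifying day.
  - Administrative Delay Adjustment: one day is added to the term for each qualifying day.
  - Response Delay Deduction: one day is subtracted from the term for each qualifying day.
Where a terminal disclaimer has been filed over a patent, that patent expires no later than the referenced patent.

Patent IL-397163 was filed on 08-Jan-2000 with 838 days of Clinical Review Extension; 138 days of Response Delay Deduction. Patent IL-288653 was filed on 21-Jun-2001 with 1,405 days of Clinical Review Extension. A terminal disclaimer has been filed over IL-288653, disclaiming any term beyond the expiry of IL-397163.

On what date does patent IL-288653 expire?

2024-12-08

Natural term of IL-288653:
  Base: filing + 23 years → 21 June 2024.
  Clinical Review Extension: +1405 days → 26 April 2028.
Expiry of referenced patent IL-397163:
  Base: filing + 23 years → 8 January 2023.
  Clinical Review Extension: +838 days → 25 April 2025.
  Response Delay Deduction: −138 days → 8 December 2024.
Terminal disclaimer: IL-288653 expires on the earlier of 26 April 2028 and 8 December 2024.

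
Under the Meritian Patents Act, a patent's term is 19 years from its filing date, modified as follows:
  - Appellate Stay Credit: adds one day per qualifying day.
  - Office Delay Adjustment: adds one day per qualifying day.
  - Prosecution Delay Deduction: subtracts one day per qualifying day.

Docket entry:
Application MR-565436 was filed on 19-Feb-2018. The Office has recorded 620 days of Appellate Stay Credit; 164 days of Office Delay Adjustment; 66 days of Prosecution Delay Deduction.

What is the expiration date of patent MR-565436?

2039-02-07

Base term: filing date + 19 years → 19 February 2037.
Appellate Stay Credit: +620 days → 1 November 2038.
Office Delay Adjustment: +164 days → 14 April 2039.
Prosecution Delay Deduction: −66 days → 7 February 2039.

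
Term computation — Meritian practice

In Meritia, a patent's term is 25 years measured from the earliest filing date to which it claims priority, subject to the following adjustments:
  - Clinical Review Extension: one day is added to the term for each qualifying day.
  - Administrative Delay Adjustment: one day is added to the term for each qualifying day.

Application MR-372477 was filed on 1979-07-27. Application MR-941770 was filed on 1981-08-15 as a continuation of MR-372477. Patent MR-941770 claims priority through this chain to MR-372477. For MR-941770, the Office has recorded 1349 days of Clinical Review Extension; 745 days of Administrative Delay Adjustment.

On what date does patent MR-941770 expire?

Earliest priority filing: 27 July 1979.
Base term: 27 July 1979 + 25 years → 27 July 2004.
Clinical Review Extension: +1349 days → 6 April 2008.
Administrative Delay Adjustment: +745 days → 21 April 2010.

2010-04-21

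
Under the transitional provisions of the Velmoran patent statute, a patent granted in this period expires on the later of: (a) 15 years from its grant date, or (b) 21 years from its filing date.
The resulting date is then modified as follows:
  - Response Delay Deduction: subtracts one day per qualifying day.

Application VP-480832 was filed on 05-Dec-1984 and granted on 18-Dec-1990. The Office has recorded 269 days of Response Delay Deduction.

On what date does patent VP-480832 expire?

2005-03-24

(a) grant + 15 years → 18 December 2005.
(b) filing + 21 years → 5 December 2005.
Later of the two: 18 December 2005.
Response Delay Deduction: −269 days → 24 March 2005.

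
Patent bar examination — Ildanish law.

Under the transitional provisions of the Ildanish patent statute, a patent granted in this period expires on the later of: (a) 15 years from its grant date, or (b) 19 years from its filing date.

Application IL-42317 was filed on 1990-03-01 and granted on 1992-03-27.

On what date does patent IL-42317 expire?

(a) grant + 15 years → 27 March 2007.
(b) filing + 19 years → 1 March 2009.
Later of the two: 1 March 2009.

2009-03-01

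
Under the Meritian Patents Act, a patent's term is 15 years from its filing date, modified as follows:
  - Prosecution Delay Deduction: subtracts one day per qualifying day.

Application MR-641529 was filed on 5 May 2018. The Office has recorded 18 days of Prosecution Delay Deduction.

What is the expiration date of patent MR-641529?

April 17, 2033

Base term: filing date + 15 years → 5 May 2033.
Prosecution Delay Deduction: −18 days → 17 April 2033.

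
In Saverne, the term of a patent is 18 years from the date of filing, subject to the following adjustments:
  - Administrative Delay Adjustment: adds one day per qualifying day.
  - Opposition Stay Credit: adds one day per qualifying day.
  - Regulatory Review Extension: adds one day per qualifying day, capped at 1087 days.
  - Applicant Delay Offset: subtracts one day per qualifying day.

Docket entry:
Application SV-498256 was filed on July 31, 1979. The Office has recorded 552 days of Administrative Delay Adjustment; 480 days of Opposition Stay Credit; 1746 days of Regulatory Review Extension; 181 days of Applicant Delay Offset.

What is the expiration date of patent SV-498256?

November 20, 2002

Base term: filing date + 18 years → 31 July 1997.
Administrative Delay Adjustment: +552 days → 3 February 1999.
Opposition Stay Credit: +480 days → 28 May 2000.
Regulatory Review Extension: 1746 days claimed exceeds the 1087-day cap, so +1087 days → 20 May 2003.
Applicant Delay Offset: −181 days → 20 November 2002.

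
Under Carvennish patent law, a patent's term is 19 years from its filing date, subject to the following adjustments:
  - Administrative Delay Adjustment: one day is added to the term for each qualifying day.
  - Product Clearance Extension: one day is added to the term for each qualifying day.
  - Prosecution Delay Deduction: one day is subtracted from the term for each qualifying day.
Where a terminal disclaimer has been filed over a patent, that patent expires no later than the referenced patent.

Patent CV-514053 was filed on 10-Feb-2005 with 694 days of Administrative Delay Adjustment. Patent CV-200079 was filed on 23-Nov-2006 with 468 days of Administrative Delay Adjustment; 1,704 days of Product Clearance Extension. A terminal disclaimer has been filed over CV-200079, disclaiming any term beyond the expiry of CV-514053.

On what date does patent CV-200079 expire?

2026-01-04

Natural term of CV-200079:
  Base: filing + 19 years → 23 November 2025.
  Administrative Delay Adjustment: +468 days → 6 March 2027.
  Product Clearance Extension: +1704 days → 4 November 2031.
Expiry of referenced patent CV-514053:
  Base: filing + 19 years → 10 February 2024.
  Administrative Delay Adjustment: +694 days → 4 January 2026.
Terminal disclaimer: CV-200079 expires on the earlier of 4 November 2031 and 4 January 2026.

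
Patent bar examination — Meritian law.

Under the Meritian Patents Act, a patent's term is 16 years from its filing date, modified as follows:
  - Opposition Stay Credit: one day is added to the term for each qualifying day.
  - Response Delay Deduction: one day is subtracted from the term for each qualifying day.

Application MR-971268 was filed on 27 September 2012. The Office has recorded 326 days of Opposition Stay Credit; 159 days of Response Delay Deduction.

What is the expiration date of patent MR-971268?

Base term: filing date + 16 years → 27 September 2028.
Opposition Stay Credit: +326 days → 19 August 2029.
Response Delay Deduction: −159 days → 13 March 2029.

March 13, 2029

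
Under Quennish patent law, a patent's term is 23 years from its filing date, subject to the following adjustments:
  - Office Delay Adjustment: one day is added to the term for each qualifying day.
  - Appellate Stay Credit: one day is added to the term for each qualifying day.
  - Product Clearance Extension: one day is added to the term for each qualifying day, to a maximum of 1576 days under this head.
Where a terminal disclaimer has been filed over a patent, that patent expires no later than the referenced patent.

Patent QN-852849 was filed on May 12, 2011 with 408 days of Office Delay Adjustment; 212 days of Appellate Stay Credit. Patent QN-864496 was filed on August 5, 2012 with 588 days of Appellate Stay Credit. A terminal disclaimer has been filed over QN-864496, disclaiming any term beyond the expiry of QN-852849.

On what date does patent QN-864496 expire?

January 22, 2036

Natural term of QN-864496:
  Base: filing + 23 years → 5 August 2035.
  Appellate Stay Credit: +588 days → 15 March 2037.
Expiry of referenced patent QN-852849:
  Base: filing + 23 years → 12 May 2034.
  Office Delay Adjustment: +408 days → 24 June 2035.
  Appellate Stay Credit: +212 days → 22 January 2036.
Terminal disclaimer: QN-864496 expires on the earlier of 15 March 2037 and 22 January 2036.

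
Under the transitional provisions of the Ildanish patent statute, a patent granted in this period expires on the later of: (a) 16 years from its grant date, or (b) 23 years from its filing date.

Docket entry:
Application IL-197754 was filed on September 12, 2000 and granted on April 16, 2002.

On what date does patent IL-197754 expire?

2023-09-12

(a) grant + 16 years → 16 April 2018.
(b) filing + 23 years → 12 September 2023.
Later of the two: 12 September 2023.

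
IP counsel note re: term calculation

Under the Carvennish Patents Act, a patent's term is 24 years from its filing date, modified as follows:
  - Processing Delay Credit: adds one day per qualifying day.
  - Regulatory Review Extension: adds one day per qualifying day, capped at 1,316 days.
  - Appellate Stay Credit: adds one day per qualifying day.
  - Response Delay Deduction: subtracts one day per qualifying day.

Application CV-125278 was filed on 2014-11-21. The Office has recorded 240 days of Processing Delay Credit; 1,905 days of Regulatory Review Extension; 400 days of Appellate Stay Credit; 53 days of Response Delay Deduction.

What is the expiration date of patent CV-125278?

February 6, 2044

Base term: filing date + 24 years → 21 November 2038.
Processing Delay Credit: +240 days → 19 July 2039.
Regulatory Review Extension: 1905 days claimed exceeds the 1316-day cap, so +1316 days → 24 February 2043.
Appellate Stay Credit: +400 days → 30 March 2044.
Response Delay Deduction: −53 days → 6 February 2044.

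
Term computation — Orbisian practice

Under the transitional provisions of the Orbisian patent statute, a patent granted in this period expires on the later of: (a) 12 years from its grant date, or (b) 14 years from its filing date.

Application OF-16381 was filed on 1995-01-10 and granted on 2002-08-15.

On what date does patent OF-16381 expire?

(a) grant + 12 years → 15 August 2014.
(b) filing + 14 years → 10 January 2009.
Later of the two: 15 August 2014.

2014-08-15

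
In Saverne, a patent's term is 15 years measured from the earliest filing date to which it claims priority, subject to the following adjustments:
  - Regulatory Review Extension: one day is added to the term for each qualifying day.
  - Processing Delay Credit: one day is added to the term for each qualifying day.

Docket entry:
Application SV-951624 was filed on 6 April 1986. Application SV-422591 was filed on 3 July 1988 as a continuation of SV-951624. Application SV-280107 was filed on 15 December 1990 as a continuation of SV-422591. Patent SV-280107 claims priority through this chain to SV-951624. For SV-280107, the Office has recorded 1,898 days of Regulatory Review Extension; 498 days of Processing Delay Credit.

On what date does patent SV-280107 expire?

Earliest priority filing: 6 April 1986.
Base term: 6 April 1986 + 15 years → 6 April 2001.
Regulatory Review Extension: +1898 days → 17 June 2006.
Processing Delay Credit: +498 days → 28 October 2007.

2007-10-28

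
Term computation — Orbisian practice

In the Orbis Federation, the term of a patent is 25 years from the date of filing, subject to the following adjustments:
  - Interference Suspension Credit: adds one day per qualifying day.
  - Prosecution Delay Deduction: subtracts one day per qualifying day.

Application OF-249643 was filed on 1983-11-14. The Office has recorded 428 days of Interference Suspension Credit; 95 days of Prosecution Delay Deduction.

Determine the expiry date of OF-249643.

Base term: filing date + 25 years → 14 November 2008.
Interference Suspension Credit: +428 days → 16 January 2010.
Prosecution Delay Deduction: −95 days → 13 October 2009.

October 13, 2009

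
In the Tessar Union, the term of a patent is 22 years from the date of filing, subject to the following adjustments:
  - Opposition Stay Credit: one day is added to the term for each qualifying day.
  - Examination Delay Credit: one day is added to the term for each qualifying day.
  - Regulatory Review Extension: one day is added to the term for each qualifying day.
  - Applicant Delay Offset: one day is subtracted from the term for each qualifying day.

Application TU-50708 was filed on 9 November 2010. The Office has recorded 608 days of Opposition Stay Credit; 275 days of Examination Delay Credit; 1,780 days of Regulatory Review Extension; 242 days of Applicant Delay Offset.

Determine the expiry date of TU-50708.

Base term: filing date + 22 years → 9 November 2032.
Opposition Stay Credit: +608 days → 10 July 2034.
Examination Delay Credit: +275 days → 11 April 2035.
Regulatory Review Extension: +1780 days → 24 February 2040.
Applicant Delay Offset: −242 days → 27 June 2039.

June 27, 2039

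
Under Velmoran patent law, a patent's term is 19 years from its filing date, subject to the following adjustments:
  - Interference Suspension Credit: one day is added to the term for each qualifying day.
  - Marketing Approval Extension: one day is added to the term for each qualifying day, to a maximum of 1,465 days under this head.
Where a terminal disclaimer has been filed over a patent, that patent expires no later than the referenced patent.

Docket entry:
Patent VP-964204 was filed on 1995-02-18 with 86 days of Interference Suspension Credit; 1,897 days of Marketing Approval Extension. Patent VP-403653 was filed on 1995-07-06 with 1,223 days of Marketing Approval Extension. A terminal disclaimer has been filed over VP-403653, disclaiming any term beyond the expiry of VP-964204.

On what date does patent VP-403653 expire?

November 10, 2017

Natural term of VP-403653:
  Base: filing + 19 years → 6 July 2014.
  Marketing Approval Extension: 1223 days (within the 1465-day cap) → +1223 days → 10 November 2017.
Expiry of referenced patent VP-964204:
  Base: filing + 19 years → 18 February 2014.
  Interference Suspension Credit: +86 days → 15 May 2014.
  Marketing Approval Extension: 1897 days claimed exceeds the 1465-day cap, so +1465 days → 19 May 2018.
Terminal disclaimer: VP-403653 expires on the earlier of 10 November 2017 and 19 May 2018.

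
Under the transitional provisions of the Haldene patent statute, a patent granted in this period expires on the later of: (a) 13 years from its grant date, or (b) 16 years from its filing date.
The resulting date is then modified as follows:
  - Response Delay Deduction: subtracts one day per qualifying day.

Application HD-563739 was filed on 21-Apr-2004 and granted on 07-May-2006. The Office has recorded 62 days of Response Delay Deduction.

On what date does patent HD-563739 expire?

February 19, 2020

(a) grant + 13 years → 7 May 2019.
(b) filing + 16 years → 21 April 2020.
Later of the two: 21 April 2020.
Response Delay Deduction: −62 days → 19 February 2020.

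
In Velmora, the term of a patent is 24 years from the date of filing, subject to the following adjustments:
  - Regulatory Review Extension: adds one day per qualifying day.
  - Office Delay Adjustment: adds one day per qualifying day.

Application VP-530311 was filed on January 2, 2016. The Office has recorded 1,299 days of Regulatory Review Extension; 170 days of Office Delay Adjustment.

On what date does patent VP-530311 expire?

2044-01-10

Base term: filing date + 24 years → 2 January 2040.
Regulatory Review Extension: +1299 days → 24 July 2043.
Office Delay Adjustment: +170 days → 10 January 2044.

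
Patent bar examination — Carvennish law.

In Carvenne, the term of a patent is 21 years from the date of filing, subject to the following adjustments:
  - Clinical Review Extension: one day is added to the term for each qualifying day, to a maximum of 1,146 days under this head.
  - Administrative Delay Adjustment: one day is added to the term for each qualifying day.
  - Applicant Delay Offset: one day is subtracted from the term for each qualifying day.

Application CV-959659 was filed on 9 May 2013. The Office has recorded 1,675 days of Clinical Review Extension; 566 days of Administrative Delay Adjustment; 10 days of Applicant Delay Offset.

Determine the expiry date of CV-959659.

2039-01-05

Base term: filing date + 21 years → 9 May 2034.
Clinical Review Extension: 1675 days claimed exceeds the 1146-day cap, so +1146 days → 28 June 2037.
Administrative Delay Adjustment: +566 days → 15 January 2039.
Applicant Delay Offset: −10 days → 5 January 2039.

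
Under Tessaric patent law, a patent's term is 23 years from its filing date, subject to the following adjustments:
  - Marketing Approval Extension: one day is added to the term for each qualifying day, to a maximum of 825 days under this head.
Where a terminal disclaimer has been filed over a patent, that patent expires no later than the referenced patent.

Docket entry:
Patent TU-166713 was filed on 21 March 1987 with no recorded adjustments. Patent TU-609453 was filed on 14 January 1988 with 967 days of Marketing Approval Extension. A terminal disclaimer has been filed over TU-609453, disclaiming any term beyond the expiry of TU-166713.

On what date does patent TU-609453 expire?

2010-03-21

Natural term of TU-609453:
  Base: filing + 23 years → 14 January 2011.
  Marketing Approval Extension: 967 days claimed exceeds the 825-day cap, so +825 days → 18 April 2013.
Expiry of referenced patent TU-166713:
  Base: filing + 23 years → 21 March 2010.
Terminal disclaimer: TU-609453 expires on the earlier of 18 April 2013 and 21 March 2010.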